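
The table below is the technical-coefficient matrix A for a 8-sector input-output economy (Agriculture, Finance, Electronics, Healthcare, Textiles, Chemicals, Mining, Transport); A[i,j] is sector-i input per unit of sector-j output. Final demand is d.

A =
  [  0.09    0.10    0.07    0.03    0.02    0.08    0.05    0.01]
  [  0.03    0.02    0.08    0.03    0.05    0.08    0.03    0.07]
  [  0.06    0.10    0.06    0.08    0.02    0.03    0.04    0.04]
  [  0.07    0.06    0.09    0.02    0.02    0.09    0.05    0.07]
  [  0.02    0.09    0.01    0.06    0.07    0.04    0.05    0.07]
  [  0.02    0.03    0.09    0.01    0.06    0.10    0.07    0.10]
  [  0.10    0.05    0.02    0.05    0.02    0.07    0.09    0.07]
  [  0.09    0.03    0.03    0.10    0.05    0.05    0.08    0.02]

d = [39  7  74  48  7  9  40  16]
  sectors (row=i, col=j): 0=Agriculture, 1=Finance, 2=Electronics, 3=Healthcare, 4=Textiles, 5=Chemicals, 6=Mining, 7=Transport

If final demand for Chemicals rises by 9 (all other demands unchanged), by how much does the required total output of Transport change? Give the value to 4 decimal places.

0.9763

Form M = I − A:
  [  0.91   -0.10   -0.07   -0.03   -0.02   -0.08   -0.05   -0.01]
  [ -0.03    0.98   -0.08   -0.03   -0.05   -0.08   -0.03   -0.07]
  [ -0.06   -0.10    0.94   -0.08   -0.02   -0.03   -0.04   -0.04]
  [ -0.07   -0.06   -0.09    0.98   -0.02   -0.09   -0.05   -0.07]
  [ -0.02   -0.09   -0.01   -0.06    0.93   -0.04   -0.05   -0.07]
  [ -0.02   -0.03   -0.09   -0.01   -0.06    0.90   -0.07   -0.10]
  [ -0.10   -0.05   -0.02   -0.05   -0.02   -0.07    0.91   -0.07]
  [ -0.09   -0.03   -0.03   -0.10   -0.05   -0.05   -0.08    0.98]
Leontief inverse L = M⁻¹:
  [  1.1367    0.1476    0.1208    0.0642    0.0503    0.1373    0.0944    0.0560]
  [  0.0711    1.0620    0.1199    0.0654    0.0782    0.1264    0.0714    0.1097]
  [  0.1067    0.1446    1.1080    0.1146    0.0480    0.0838    0.0820    0.0827]
  [  0.1213    0.1096    0.1404    1.0606    0.0523    0.1478    0.0992    0.1165]
  [  0.0624    0.1294    0.0507    0.0946    1.1006    0.0906    0.0925    0.1132]
  [  0.0717    0.0796    0.1365    0.0549    0.0952    1.1567    0.1229    0.1495]
  [  0.1556    0.0989    0.0696    0.0881    0.0513    0.1313    1.1418    0.1164]
  [  0.1418    0.0804    0.0782    0.1344    0.0790    0.1085    0.1277    1.0662]
Total output x = L · d:
  x_0 = 1.1367·39 + 0.1476·7 + 0.1208·74 + 0.0642·48 + 0.0503·7 + 0.1373·9 + 0.0944·40 + 0.0560·16 = 63.6471
  x_1 = 0.0711·39 + 1.0620·7 + 0.1199·74 + 0.0654·48 + 0.0782·7 + 0.1264·9 + 0.0714·40 + 0.1097·16 = 28.5178
  x_2 = 0.1067·39 + 0.1446·7 + 1.1080·74 + 0.1146·48 + 0.0480·7 + 0.0838·9 + 0.0820·40 + 0.0827·16 = 98.3552
  x_3 = 0.1213·39 + 0.1096·7 + 0.1404·74 + 1.0606·48 + 0.0523·7 + 0.1478·9 + 0.0992·40 + 0.1165·16 = 74.3239
  x_4 = 0.0624·39 + 0.1294·7 + 0.0507·74 + 0.0946·48 + 1.1006·7 + 0.0906·9 + 0.0925·40 + 0.1132·16 = 25.6608
  x_5 = 0.0717·39 + 0.0796·7 + 0.1365·74 + 0.0549·48 + 0.0952·7 + 1.1567·9 + 0.1229·40 + 0.1495·16 = 34.4792
  x_6 = 0.1556·39 + 0.0989·7 + 0.0696·74 + 0.0881·48 + 0.0513·7 + 0.1313·9 + 1.1418·40 + 0.1164·16 = 65.2119
  x_7 = 0.1418·39 + 0.0804·7 + 0.0782·74 + 0.1344·48 + 0.0790·7 + 0.1085·9 + 0.1277·40 + 1.0662·16 = 42.0314
Δx_7 = L[7,5] · Δd_5 = 0.1085 · 9 = 0.9763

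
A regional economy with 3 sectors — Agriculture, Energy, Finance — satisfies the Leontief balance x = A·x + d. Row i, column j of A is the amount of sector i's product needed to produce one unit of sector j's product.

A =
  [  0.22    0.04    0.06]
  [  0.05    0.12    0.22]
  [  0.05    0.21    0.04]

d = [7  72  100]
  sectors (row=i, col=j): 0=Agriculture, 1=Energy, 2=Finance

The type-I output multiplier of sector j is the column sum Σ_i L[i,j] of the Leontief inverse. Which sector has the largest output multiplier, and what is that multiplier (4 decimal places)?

Energy (1.5594)

Form M = I − A:
  [  0.78   -0.04   -0.06]
  [ -0.05    0.88   -0.22]
  [ -0.05   -0.21    0.96]
Leontief inverse L = M⁻¹:
  [  1.2937    0.0826    0.0998]
  [  0.0956    1.2082    0.2829]
  [  0.0883    0.2686    1.1087]
Total output x = L · d:
  x_0 = 1.2937·7 + 0.0826·72 + 0.0998·100 = 24.9842
  x_1 = 0.0956·7 + 1.2082·72 + 0.2829·100 = 115.9455
  x_2 = 0.0883·7 + 0.2686·72 + 1.1087·100 = 130.8310
Output multipliers (column sums of L):
  Agriculture: 1.4776
  Energy: 1.5594
  Finance: 1.4914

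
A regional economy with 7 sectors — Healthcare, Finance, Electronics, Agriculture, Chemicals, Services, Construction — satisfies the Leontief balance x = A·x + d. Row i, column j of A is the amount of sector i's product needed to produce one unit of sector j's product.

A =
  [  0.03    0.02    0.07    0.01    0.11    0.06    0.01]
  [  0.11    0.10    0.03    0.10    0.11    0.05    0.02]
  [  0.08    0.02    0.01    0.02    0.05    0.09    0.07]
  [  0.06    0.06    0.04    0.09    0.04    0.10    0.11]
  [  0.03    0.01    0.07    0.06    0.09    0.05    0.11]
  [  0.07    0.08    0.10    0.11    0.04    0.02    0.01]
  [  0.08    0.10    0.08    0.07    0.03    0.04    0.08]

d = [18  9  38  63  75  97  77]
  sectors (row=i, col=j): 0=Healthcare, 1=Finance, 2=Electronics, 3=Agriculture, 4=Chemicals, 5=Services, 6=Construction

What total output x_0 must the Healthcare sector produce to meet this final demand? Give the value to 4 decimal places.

49.0911

Form M = I − A:
  [  0.97   -0.02   -0.07   -0.01   -0.11   -0.06   -0.01]
  [ -0.11    0.90   -0.03   -0.10   -0.11   -0.05   -0.02]
  [ -0.08   -0.02    0.99   -0.02   -0.05   -0.09   -0.07]
  [ -0.06   -0.06   -0.04    0.91   -0.04   -0.10   -0.11]
  [ -0.03   -0.01   -0.07   -0.06    0.91   -0.05   -0.11]
  [ -0.07   -0.08   -0.10   -0.11   -0.04    0.98   -0.01]
  [ -0.08   -0.10   -0.08   -0.07   -0.03   -0.04    0.92]
Leontief inverse L = M⁻¹:
  [  1.0614    0.0432    0.1011    0.0425    0.1463    0.0901    0.0437]
  [  0.1659    1.1468    0.0820    0.1597    0.1772    0.1046    0.0744]
  [  0.1159    0.0527    1.0489    0.0584    0.0892    0.1208    0.1012]
  [  0.1190    0.1139    0.0935    1.1518    0.0959    0.1507    0.1617]
  [  0.0767    0.0500    0.1138    0.1072    1.1346    0.0931    0.1601]
  [  0.1191    0.1184    0.1374    0.1570    0.0920    1.0693    0.0557]
  [  0.1371    0.1484    0.1257    0.1241    0.0880    0.0907    1.1276]
Total output x = L · d:
  x_0 = 1.0614·18 + 0.0432·9 + 0.1011·38 + 0.0425·63 + 0.1463·75 + 0.0901·97 + 0.0437·77 = 49.0911
  x_1 = 0.1659·18 + 1.1468·9 + 0.0820·38 + 0.1597·63 + 0.1772·75 + 0.1046·97 + 0.0744·77 = 55.6513
  x_2 = 0.1159·18 + 0.0527·9 + 1.0489·38 + 0.0584·63 + 0.0892·75 + 0.1208·97 + 0.1012·77 = 72.2965
  x_3 = 0.1190·18 + 0.1139·9 + 0.0935·38 + 1.1518·63 + 0.0959·75 + 0.1507·97 + 0.1617·77 = 113.5412
  x_4 = 0.0767·18 + 0.0500·9 + 0.1138·38 + 0.1072·63 + 1.1346·75 + 0.0931·97 + 0.1601·77 = 119.3547
  x_5 = 0.1191·18 + 0.1184·9 + 0.1374·38 + 0.1570·63 + 0.0920·75 + 1.0693·97 + 0.0557·77 = 133.2327
  x_6 = 0.1371·18 + 0.1484·9 + 0.1257·38 + 0.1241·63 + 0.0880·75 + 0.0907·97 + 1.1276·77 = 118.6239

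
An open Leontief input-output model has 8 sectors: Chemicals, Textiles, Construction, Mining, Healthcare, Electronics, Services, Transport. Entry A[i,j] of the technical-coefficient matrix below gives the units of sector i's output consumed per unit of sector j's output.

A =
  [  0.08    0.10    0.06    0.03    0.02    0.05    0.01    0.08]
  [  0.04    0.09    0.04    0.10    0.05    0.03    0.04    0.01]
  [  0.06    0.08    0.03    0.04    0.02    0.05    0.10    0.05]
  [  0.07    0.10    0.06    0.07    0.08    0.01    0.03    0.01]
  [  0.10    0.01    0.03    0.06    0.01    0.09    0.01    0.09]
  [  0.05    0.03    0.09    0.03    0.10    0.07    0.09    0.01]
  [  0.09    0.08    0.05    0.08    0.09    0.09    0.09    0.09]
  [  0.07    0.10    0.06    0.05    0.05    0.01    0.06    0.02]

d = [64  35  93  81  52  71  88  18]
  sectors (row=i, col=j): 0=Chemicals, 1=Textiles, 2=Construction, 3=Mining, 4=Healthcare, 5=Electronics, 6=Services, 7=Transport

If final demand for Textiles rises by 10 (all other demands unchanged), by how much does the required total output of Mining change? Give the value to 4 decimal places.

Form M = I − A:
  [  0.92   -0.10   -0.06   -0.03   -0.02   -0.05   -0.01   -0.08]
  [ -0.04    0.91   -0.04   -0.10   -0.05   -0.03   -0.04   -0.01]
  [ -0.06   -0.08    0.97   -0.04   -0.02   -0.05   -0.10   -0.05]
  [ -0.07   -0.10   -0.06    0.93   -0.08   -0.01   -0.03   -0.01]
  [ -0.10   -0.01   -0.03   -0.06    0.99   -0.09   -0.01   -0.09]
  [ -0.05   -0.03   -0.09   -0.03   -0.10    0.93   -0.09   -0.01]
  [ -0.09   -0.08   -0.05   -0.08   -0.09   -0.09    0.91   -0.09]
  [ -0.07   -0.10   -0.06   -0.05   -0.05   -0.01   -0.06    0.98]
Leontief inverse L = M⁻¹:
  [  1.1302    0.1610    0.1001    0.0746    0.0575    0.0836    0.0491    0.1104]
  [  0.0893    1.1455    0.0767    0.1456    0.0882    0.0636    0.0745    0.0400]
  [  0.1156    0.1427    1.0727    0.0893    0.0650    0.0906    0.1437    0.0866]
  [  0.1231    0.1583    0.0973    1.1174    0.1156    0.0469    0.0647    0.0451]
  [  0.1492    0.0662    0.0716    0.0971    1.0484    0.1223    0.0471    0.1194]
  [  0.1131    0.0898    0.1346    0.0794    0.1445    1.1203    0.1386    0.0553]
  [  0.1749    0.1696    0.1142    0.1504    0.1538    0.1505    1.1519    0.1448]
  [  0.1227    0.1599    0.0976    0.0976    0.0874    0.0473    0.0976    1.0555]
Total output x = L · d:
  x_0 = 1.1302·64 + 0.1610·35 + 0.1001·93 + 0.0746·81 + 0.0575·52 + 0.0836·71 + 0.0491·88 + 0.1104·18 = 108.5617
  x_1 = 0.0893·64 + 1.1455·35 + 0.0767·93 + 0.1456·81 + 0.0882·52 + 0.0636·71 + 0.0745·88 + 0.0400·18 = 81.1067
  x_2 = 0.1156·64 + 0.1427·35 + 1.0727·93 + 0.0893·81 + 0.0650·52 + 0.0906·71 + 0.1437·88 + 0.0866·18 = 143.4103
  x_3 = 0.1231·64 + 0.1583·35 + 0.0973·93 + 1.1174·81 + 0.1156·52 + 0.0469·71 + 0.0647·88 + 0.0451·18 = 128.8365
  x_4 = 0.1492·64 + 0.0662·35 + 0.0716·93 + 0.0971·81 + 1.0484·52 + 0.1223·71 + 0.0471·88 + 0.1194·18 = 95.8800
  x_5 = 0.1131·64 + 0.0898·35 + 0.1346·93 + 0.0794·81 + 0.1445·52 + 1.1203·71 + 0.1386·88 + 0.0553·18 = 129.5850
  x_6 = 0.1749·64 + 0.1696·35 + 0.1142·93 + 0.1504·81 + 0.1538·52 + 0.1505·71 + 1.1519·88 + 0.1448·18 = 162.5947
  x_7 = 0.1227·64 + 0.1599·35 + 0.0976·93 + 0.0976·81 + 0.0874·52 + 0.0473·71 + 0.0976·88 + 1.0555·18 = 65.9204
Δx_3 = L[3,1] · Δd_1 = 0.1583 · 10 = 1.5834

1.5834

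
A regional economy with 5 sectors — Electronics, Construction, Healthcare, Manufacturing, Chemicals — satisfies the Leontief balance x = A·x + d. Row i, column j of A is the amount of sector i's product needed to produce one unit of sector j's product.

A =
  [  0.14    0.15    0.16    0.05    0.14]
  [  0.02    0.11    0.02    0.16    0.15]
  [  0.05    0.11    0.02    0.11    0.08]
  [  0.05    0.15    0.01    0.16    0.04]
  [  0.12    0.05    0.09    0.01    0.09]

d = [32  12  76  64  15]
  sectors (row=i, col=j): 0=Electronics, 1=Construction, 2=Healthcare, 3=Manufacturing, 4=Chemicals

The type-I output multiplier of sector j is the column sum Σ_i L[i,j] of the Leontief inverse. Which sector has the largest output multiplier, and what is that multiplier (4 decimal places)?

Construction (2.0222)

Form M = I − A:
  [  0.86   -0.15   -0.16   -0.05   -0.14]
  [ -0.02    0.89   -0.02   -0.16   -0.15]
  [ -0.05   -0.11    0.98   -0.11   -0.08]
  [ -0.05   -0.15   -0.01    0.84   -0.04]
  [ -0.12   -0.05   -0.09   -0.01    0.91]
Leontief inverse L = M⁻¹:
  [  1.2286    0.2773    0.2319    0.1594    0.2621]
  [  0.0769    1.1976    0.0602    0.2433    0.2252]
  [  0.0966    0.1854    1.0552    0.1810    0.1461]
  [  0.0964    0.2385    0.0437    1.2487    0.1129]
  [  0.1768    0.1233    0.1387    0.0660    1.1615]
Total output x = L · d:
  x_0 = 1.2286·32 + 0.2773·12 + 0.2319·76 + 0.1594·64 + 0.2621·15 = 74.4063
  x_1 = 0.0769·32 + 1.1976·12 + 0.0602·76 + 0.2433·64 + 0.2252·15 = 40.3532
  x_2 = 0.0966·32 + 0.1854·12 + 1.0552·76 + 0.1810·64 + 0.1461·15 = 99.2882
  x_3 = 0.0964·32 + 0.2385·12 + 0.0437·76 + 1.2487·64 + 0.1129·15 = 90.8803
  x_4 = 0.1768·32 + 0.1233·12 + 0.1387·76 + 0.0660·64 + 1.1615·15 = 39.3310
Output multipliers (column sums of L):
  Electronics: 1.6754
  Construction: 2.0222
  Healthcare: 1.5298
  Manufacturing: 1.8984
  Chemicals: 1.9079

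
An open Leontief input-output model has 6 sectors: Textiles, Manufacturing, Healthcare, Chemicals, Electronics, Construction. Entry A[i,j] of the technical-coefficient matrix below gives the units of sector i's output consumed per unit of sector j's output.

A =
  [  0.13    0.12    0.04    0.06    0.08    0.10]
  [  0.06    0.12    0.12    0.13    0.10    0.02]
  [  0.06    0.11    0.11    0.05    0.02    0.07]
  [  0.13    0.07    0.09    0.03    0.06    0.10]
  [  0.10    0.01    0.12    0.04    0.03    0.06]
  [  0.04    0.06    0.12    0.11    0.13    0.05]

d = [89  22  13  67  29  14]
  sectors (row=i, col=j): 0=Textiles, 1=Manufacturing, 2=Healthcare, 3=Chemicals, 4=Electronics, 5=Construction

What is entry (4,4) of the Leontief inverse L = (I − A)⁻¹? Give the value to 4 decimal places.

Form M = I − A:
  [  0.87   -0.12   -0.04   -0.06   -0.08   -0.10]
  [ -0.06    0.88   -0.12   -0.13   -0.10   -0.02]
  [ -0.06   -0.11    0.89   -0.05   -0.02   -0.07]
  [ -0.13   -0.07   -0.09    0.97   -0.06   -0.10]
  [ -0.10   -0.01   -0.12   -0.04    0.97   -0.06]
  [ -0.04   -0.06   -0.12   -0.11   -0.13    0.95]
Leontief inverse L = M⁻¹:
  [  1.2193    0.2078    0.1401    0.1359    0.1557    0.1672]
  [  0.1520    1.2091    0.2246    0.2000    0.1662    0.0895]
  [  0.1259    0.1842    1.1921    0.1109    0.0771    0.1215]
  [  0.2086    0.1506    0.1794    1.0968    0.1259    0.1617]
  [  0.1590    0.0713    0.1850    0.0856    1.0751    0.1088]
  [  0.1228    0.1356    0.2167    0.1711    0.1885    1.1143]
Total output x = L · d:
  x_0 = 1.2193·89 + 0.2078·22 + 0.1401·13 + 0.1359·67 + 0.1557·29 + 0.1672·14 = 130.8666
  x_1 = 0.1520·89 + 1.2091·22 + 0.2246·13 + 0.2000·67 + 0.1662·29 + 0.0895·14 = 62.5192
  x_2 = 0.1259·89 + 0.1842·22 + 1.1921·13 + 0.1109·67 + 0.0771·29 + 0.1215·14 = 42.1218
  x_3 = 0.2086·89 + 0.1506·22 + 0.1794·13 + 1.0968·67 + 0.1259·29 + 0.1617·14 = 103.6073
  x_4 = 0.1590·89 + 0.0713·22 + 0.1850·13 + 0.0856·67 + 1.0751·29 + 0.1088·14 = 56.5628
  x_5 = 0.1228·89 + 0.1356·22 + 0.2167·13 + 0.1711·67 + 0.1885·29 + 1.1143·14 = 49.2531

L[4,4] = 1.0751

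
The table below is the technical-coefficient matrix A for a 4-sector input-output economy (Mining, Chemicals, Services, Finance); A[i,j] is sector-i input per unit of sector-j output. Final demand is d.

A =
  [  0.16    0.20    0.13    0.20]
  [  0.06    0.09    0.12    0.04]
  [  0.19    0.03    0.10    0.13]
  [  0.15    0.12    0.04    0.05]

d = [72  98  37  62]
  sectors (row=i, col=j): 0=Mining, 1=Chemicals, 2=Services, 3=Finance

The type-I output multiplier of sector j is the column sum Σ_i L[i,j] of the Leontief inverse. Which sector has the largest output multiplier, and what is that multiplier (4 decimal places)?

Mining (2.0337)

Form M = I − A:
  [  0.84   -0.20   -0.13   -0.20]
  [ -0.06    0.91   -0.12   -0.04]
  [ -0.19   -0.03    0.90   -0.13]
  [ -0.15   -0.12   -0.04    0.95]
Leontief inverse L = M⁻¹:
  [  1.3311    0.3443    0.2528    0.3293]
  [  0.1406    1.1492    0.1781    0.1024]
  [  0.3206    0.1407    1.1866    0.2358]
  [  0.2414    0.2054    0.1124    1.1275]
Total output x = L · d:
  x_0 = 1.3311·72 + 0.3443·98 + 0.2528·37 + 0.3293·62 = 159.3489
  x_1 = 0.1406·72 + 1.1492·98 + 0.1781·37 + 0.1024·62 = 135.6824
  x_2 = 0.3206·72 + 0.1407·98 + 1.1866·37 + 0.2358·62 = 95.3911
  x_3 = 0.2414·72 + 0.2054·98 + 0.1124·37 + 1.1275·62 = 111.5788
Output multipliers (column sums of L):
  Mining: 2.0337
  Chemicals: 1.8396
  Services: 1.7299
  Finance: 1.7950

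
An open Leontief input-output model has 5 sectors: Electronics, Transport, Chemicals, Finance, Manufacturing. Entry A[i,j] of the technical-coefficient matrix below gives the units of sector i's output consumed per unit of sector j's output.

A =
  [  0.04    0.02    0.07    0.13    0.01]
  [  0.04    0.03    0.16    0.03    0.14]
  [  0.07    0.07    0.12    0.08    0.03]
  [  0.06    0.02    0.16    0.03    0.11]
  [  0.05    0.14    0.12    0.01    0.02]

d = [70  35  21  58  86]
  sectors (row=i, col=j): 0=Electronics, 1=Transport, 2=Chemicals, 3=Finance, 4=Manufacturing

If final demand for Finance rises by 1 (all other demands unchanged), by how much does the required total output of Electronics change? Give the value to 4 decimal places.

Form M = I − A:
  [  0.96   -0.02   -0.07   -0.13   -0.01]
  [ -0.04    0.97   -0.16   -0.03   -0.14]
  [ -0.07   -0.07    0.88   -0.08   -0.03]
  [ -0.06   -0.02   -0.16    0.97   -0.11]
  [ -0.05   -0.14   -0.12   -0.01    0.98]
Leontief inverse L = M⁻¹:
  [  1.0641    0.0396    0.1251    0.1545    0.0377]
  [  0.0748    1.0752    0.2362    0.0645    0.1688]
  [  0.1017    0.0999    1.1925    0.1157    0.0648]
  [  0.0930    0.0602    0.2307    1.0657    0.1362]
  [  0.0784    0.1685    0.1885    0.0421    1.0558]
Total output x = L · d:
  x_0 = 1.0641·70 + 0.0396·35 + 0.1251·21 + 0.1545·58 + 0.0377·86 = 90.7005
  x_1 = 0.0748·70 + 1.0752·35 + 0.2362·21 + 0.0645·58 + 0.1688·86 = 66.0934
  x_2 = 0.1017·70 + 0.0999·35 + 1.1925·21 + 0.1157·58 + 0.0648·86 = 47.9457
  x_3 = 0.0930·70 + 0.0602·35 + 0.2307·21 + 1.0657·58 + 0.1362·86 = 86.9890
  x_4 = 0.0784·70 + 0.1685·35 + 0.1885·21 + 0.0421·58 + 1.0558·86 = 108.5831
Δx_0 = L[0,3] · Δd_3 = 0.1545 · 1 = 0.1545

0.1545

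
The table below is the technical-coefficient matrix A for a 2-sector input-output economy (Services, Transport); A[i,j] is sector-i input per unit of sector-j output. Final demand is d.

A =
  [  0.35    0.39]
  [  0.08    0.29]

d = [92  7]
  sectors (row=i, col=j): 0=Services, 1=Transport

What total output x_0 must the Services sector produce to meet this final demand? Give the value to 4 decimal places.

Form M = I − A:
  [  0.65   -0.39]
  [ -0.08    0.71]
Leontief inverse L = M⁻¹:
  [  1.6500    0.9063]
  [  0.1859    1.5106]
Total output x = L · d:
  x_0 = 1.6500·92 + 0.9063·7 = 158.1455
  x_1 = 0.1859·92 + 1.5106·7 = 27.6784

158.1455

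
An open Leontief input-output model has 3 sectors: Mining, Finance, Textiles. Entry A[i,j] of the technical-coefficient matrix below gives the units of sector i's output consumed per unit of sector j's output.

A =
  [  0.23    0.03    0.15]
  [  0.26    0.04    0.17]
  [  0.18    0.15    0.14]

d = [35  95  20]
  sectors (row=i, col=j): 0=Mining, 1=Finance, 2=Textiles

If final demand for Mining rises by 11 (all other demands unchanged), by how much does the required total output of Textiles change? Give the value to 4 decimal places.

Form M = I − A:
  [  0.77   -0.03   -0.15]
  [ -0.26    0.96   -0.17]
  [ -0.18   -0.15    0.86]
Leontief inverse L = M⁻¹:
  [  1.3874    0.0838    0.2585]
  [  0.4408    1.1015    0.2946]
  [  0.3673    0.2096    1.2683]
Total output x = L · d:
  x_0 = 1.3874·35 + 0.0838·95 + 0.2585·20 = 61.6875
  x_1 = 0.4408·35 + 1.1015·95 + 0.2946·20 = 125.9605
  x_2 = 0.3673·35 + 0.2096·95 + 1.2683·20 = 58.1370
Δx_2 = L[2,0] · Δd_0 = 0.3673 · 11 = 4.0400

4.0400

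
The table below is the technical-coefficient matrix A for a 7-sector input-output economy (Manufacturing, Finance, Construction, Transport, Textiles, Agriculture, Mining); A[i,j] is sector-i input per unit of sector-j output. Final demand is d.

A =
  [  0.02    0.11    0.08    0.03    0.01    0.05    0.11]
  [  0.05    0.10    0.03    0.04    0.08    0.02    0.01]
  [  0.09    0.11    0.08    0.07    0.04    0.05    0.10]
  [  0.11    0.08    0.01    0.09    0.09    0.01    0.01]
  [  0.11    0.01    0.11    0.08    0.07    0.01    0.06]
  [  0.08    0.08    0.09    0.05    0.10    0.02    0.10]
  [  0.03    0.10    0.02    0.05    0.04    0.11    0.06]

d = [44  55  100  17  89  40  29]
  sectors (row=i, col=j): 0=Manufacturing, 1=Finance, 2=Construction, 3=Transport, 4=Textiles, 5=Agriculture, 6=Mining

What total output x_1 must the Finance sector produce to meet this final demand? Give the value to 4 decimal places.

Form M = I − A:
  [  0.98   -0.11   -0.08   -0.03   -0.01   -0.05   -0.11]
  [ -0.05    0.90   -0.03   -0.04   -0.08   -0.02   -0.01]
  [ -0.09   -0.11    0.92   -0.07   -0.04   -0.05   -0.10]
  [ -0.11   -0.08   -0.01    0.91   -0.09   -0.01   -0.01]
  [ -0.11   -0.01   -0.11   -0.08    0.93   -0.01   -0.06]
  [ -0.08   -0.08   -0.09   -0.05   -0.10    0.98   -0.10]
  [ -0.03   -0.10   -0.02   -0.05   -0.04   -0.11    0.94]
Leontief inverse L = M⁻¹:
  [  1.0653    0.1754    0.1169    0.0694    0.0537    0.0822    0.1519]
  [  0.0898    1.1457    0.0643    0.0728    0.1152    0.0378    0.0417]
  [  0.1503    0.1939    1.1312    0.1224    0.0951    0.0892    0.1568]
  [  0.1570    0.1354    0.0501    1.1298    0.1303    0.0317    0.0489]
  [  0.1648    0.0797    0.1581    0.1276    1.1126    0.0435    0.1140]
  [  0.1409    0.1571    0.1436    0.1027    0.1517    1.0583    0.1568]
  [  0.0786    0.1606    0.0608    0.0901    0.0880    0.1359    1.1022]
Total output x = L · d:
  x_0 = 1.0653·44 + 0.1754·55 + 0.1169·100 + 0.0694·17 + 0.0537·89 + 0.0822·40 + 0.1519·29 = 81.8534
  x_1 = 0.0898·44 + 1.1457·55 + 0.0643·100 + 0.0728·17 + 0.1152·89 + 0.0378·40 + 0.0417·29 = 87.6126
  x_2 = 0.1503·44 + 0.1939·55 + 1.1312·100 + 0.1224·17 + 0.0951·89 + 0.0892·40 + 0.1568·29 = 149.0565
  x_3 = 0.1570·44 + 0.1354·55 + 0.0501·100 + 1.1298·17 + 0.1303·89 + 0.0317·40 + 0.0489·29 = 52.8568
  x_4 = 0.1648·44 + 0.0797·55 + 0.1581·100 + 0.1276·17 + 1.1126·89 + 0.0435·40 + 0.1140·29 = 133.6845
  x_5 = 0.1409·44 + 0.1571·55 + 0.1436·100 + 0.1027·17 + 0.1517·89 + 1.0583·40 + 0.1568·29 = 91.3244
  x_6 = 0.0786·44 + 0.1606·55 + 0.0608·100 + 0.0901·17 + 0.0880·89 + 0.1359·40 + 1.1022·29 = 65.1424

87.6126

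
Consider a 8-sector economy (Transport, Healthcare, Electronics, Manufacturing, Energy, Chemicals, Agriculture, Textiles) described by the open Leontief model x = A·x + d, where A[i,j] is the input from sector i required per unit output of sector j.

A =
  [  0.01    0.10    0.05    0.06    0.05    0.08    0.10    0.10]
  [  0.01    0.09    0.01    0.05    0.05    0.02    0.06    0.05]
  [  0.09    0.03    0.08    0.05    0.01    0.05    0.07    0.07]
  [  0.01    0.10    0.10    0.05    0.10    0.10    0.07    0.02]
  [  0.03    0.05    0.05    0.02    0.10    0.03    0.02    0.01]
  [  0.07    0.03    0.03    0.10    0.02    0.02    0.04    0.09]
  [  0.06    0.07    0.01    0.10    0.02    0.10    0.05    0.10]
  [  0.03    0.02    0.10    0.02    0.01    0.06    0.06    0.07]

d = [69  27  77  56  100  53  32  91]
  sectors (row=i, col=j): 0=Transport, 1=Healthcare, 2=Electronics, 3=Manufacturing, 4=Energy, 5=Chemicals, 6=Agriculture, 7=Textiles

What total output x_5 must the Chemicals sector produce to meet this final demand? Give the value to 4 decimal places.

99.0279

Form M = I − A:
  [  0.99   -0.10   -0.05   -0.06   -0.05   -0.08   -0.10   -0.10]
  [ -0.01    0.91   -0.01   -0.05   -0.05   -0.02   -0.06   -0.05]
  [ -0.09   -0.03    0.92   -0.05   -0.01   -0.05   -0.07   -0.07]
  [ -0.01   -0.10   -0.10    0.95   -0.10   -0.10   -0.07   -0.02]
  [ -0.03   -0.05   -0.05   -0.02    0.90   -0.03   -0.02   -0.01]
  [ -0.07   -0.03   -0.03   -0.10   -0.02    0.98   -0.04   -0.09]
  [ -0.06   -0.07   -0.01   -0.10   -0.02   -0.10    0.95   -0.10]
  [ -0.03   -0.02   -0.10   -0.02   -0.01   -0.06   -0.06    0.93]
Leontief inverse L = M⁻¹:
  [  1.0483    0.1558    0.0996    0.1152    0.0890    0.1339    0.1537    0.1615]
  [  0.0300    1.1275    0.0389    0.0820    0.0780    0.0528    0.0925    0.0844]
  [  0.1237    0.0792    1.1259    0.0982    0.0410    0.1006    0.1214    0.1277]
  [  0.0507    0.1556    0.1469    1.1049    0.1427    0.1491    0.1216    0.0777]
  [  0.0505    0.0816    0.0767    0.0471    1.1273    0.0563    0.0482    0.0394]
  [  0.0952    0.0758    0.0745    0.1391    0.0529    1.0663    0.0851    0.1358]
  [  0.0926    0.1256    0.0604    0.1525    0.0594    0.1529    1.1037    0.1587]
  [  0.0615    0.0550    0.1378    0.0591    0.0314    0.0988    0.0998    1.1171]
Total output x = L · d:
  x_0 = 1.0483·69 + 0.1558·27 + 0.0996·77 + 0.1152·56 + 0.0890·100 + 0.1339·53 + 0.1537·32 + 0.1615·91 = 126.2708
  x_1 = 0.0300·69 + 1.1275·27 + 0.0389·77 + 0.0820·56 + 0.0780·100 + 0.0528·53 + 0.0925·32 + 0.0844·91 = 61.3479
  x_2 = 0.1237·69 + 0.0792·27 + 1.1259·77 + 0.0982·56 + 0.0410·100 + 0.1006·53 + 0.1214·32 + 0.1277·91 = 127.8088
  x_3 = 0.0507·69 + 0.1556·27 + 0.1469·77 + 1.1049·56 + 0.1427·100 + 0.1491·53 + 0.1216·32 + 0.0777·91 = 114.0213
  x_4 = 0.0505·69 + 0.0816·27 + 0.0767·77 + 0.0471·56 + 1.1273·100 + 0.0563·53 + 0.0482·32 + 0.0394·91 = 135.0685
  x_5 = 0.0952·69 + 0.0758·27 + 0.0745·77 + 0.1391·56 + 0.0529·100 + 1.0663·53 + 0.0851·32 + 0.1358·91 = 99.0279
  x_6 = 0.0926·69 + 0.1256·27 + 0.0604·77 + 0.1525·56 + 0.0594·100 + 0.1529·53 + 1.1037·32 + 0.1587·91 = 86.7818
  x_7 = 0.0615·69 + 0.0550·27 + 0.1378·77 + 0.0591·56 + 0.0314·100 + 0.0988·53 + 0.0998·32 + 1.1171·91 = 132.8770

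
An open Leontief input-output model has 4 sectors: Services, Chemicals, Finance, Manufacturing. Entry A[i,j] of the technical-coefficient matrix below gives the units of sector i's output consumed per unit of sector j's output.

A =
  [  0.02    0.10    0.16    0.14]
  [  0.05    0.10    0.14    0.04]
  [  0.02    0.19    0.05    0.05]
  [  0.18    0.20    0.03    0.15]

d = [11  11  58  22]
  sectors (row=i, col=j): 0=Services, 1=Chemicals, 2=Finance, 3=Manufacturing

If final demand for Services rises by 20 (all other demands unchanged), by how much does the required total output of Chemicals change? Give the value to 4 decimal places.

Form M = I − A:
  [  0.98   -0.10   -0.16   -0.14]
  [ -0.05    0.90   -0.14   -0.04]
  [ -0.02   -0.19    0.95   -0.05]
  [ -0.18   -0.20   -0.03    0.85]
Leontief inverse L = M⁻¹:
  [  1.0721    0.2094    0.2177    0.1992]
  [  0.0785    1.1775    0.1893    0.0795]
  [  0.0513    0.2573    1.1019    0.0854]
  [  0.2473    0.3305    0.1295    1.2404]
Total output x = L · d:
  x_0 = 1.0721·11 + 0.2094·11 + 0.2177·58 + 0.1992·22 = 31.1073
  x_1 = 0.0785·11 + 1.1775·11 + 0.1893·58 + 0.0795·22 = 26.5412
  x_2 = 0.0513·11 + 0.2573·11 + 1.1019·58 + 0.0854·22 = 69.1819
  x_3 = 0.2473·11 + 0.3305·11 + 0.1295·58 + 1.2404·22 = 41.1565
Δx_1 = L[1,0] · Δd_0 = 0.0785 · 20 = 1.5707

1.5707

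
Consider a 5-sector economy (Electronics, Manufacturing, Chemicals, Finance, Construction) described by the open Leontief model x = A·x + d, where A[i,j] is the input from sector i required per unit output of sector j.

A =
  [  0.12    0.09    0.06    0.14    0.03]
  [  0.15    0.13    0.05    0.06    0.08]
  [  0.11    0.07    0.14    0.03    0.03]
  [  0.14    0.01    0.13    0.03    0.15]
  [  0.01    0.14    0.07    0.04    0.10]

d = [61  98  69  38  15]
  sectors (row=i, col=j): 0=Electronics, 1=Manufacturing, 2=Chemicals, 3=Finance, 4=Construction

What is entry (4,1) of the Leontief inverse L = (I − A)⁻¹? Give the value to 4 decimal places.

L[4,1] = 0.2031

Form M = I − A:
  [  0.88   -0.09   -0.06   -0.14   -0.03]
  [ -0.15    0.87   -0.05   -0.06   -0.08]
  [ -0.11   -0.07    0.86   -0.03   -0.03]
  [ -0.14   -0.01   -0.13    0.97   -0.15]
  [ -0.01   -0.14   -0.07   -0.04    0.90]
Leontief inverse L = M⁻¹:
  [  1.2101    0.1523    0.1296    0.1918    0.0902]
  [  0.2408    1.2074    0.1163    0.1188    0.1390]
  [  0.1844    0.1277    1.2000    0.0745    0.0699]
  [  0.2134    0.0830    0.1996    1.0813    0.2014]
  [  0.0747    0.2031    0.1217    0.0745    1.1481]
Total output x = L · d:
  x_0 = 1.2101·61 + 0.1523·98 + 0.1296·69 + 0.1918·38 + 0.0902·15 = 106.3254
  x_1 = 0.2408·61 + 1.2074·98 + 0.1163·69 + 0.1188·38 + 0.1390·15 = 147.6397
  x_2 = 0.1844·61 + 0.1277·98 + 1.2000·69 + 0.0745·38 + 0.0699·15 = 110.4523
  x_3 = 0.2134·61 + 0.0830·98 + 0.1996·69 + 1.0813·38 + 0.2014·15 = 79.0292
  x_4 = 0.0747·61 + 0.2031·98 + 0.1217·69 + 0.0745·38 + 1.1481·15 = 52.9174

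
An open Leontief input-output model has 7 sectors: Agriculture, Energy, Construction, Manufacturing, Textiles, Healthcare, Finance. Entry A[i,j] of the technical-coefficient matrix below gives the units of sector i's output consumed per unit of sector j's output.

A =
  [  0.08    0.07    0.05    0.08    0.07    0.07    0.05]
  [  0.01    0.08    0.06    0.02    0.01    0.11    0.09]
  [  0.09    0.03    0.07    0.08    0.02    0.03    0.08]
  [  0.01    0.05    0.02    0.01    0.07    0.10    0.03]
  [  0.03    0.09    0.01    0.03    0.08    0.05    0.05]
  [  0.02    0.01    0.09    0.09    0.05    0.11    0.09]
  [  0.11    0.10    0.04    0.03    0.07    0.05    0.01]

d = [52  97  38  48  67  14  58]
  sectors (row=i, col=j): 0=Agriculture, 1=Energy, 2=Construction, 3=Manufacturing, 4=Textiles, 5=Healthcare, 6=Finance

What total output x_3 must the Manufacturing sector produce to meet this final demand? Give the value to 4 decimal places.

Form M = I − A:
  [  0.92   -0.07   -0.05   -0.08   -0.07   -0.07   -0.05]
  [ -0.01    0.92   -0.06   -0.02   -0.01   -0.11   -0.09]
  [ -0.09   -0.03    0.93   -0.08   -0.02   -0.03   -0.08]
  [ -0.01   -0.05   -0.02    0.99   -0.07   -0.10   -0.03]
  [ -0.03   -0.09   -0.01   -0.03    0.92   -0.05   -0.05]
  [ -0.02   -0.01   -0.09   -0.09   -0.05    0.89   -0.09]
  [ -0.11   -0.10   -0.04   -0.03   -0.07   -0.05    0.99]
Leontief inverse L = M⁻¹:
  [  1.1159    0.1168    0.0879    0.1177    0.1113    0.1300    0.0951]
  [  0.0425    1.1160    0.0969    0.0535    0.0401    0.1601    0.1296]
  [  0.1271    0.0706    1.1022    0.1131    0.0560    0.0782    0.1153]
  [  0.0300    0.0775    0.0459    1.0351    0.0951    0.1386    0.0610]
  [  0.0538    0.1268    0.0369    0.0546    1.1089    0.0943    0.0835]
  [  0.0587    0.0517    0.1288    0.1290    0.0911    1.1660    0.1326]
  [  0.1411    0.1425    0.0746    0.0648    0.1046    0.1035    1.0529]
Total output x = L · d:
  x_0 = 1.1159·52 + 0.1168·97 + 0.0879·38 + 0.1177·48 + 0.1113·67 + 0.1300·14 + 0.0951·58 = 93.1470
  x_1 = 0.0425·52 + 1.1160·97 + 0.0969·38 + 0.0535·48 + 0.0401·67 + 0.1601·14 + 0.1296·58 = 129.1615
  x_2 = 0.1271·52 + 0.0706·97 + 1.1022·38 + 0.1131·48 + 0.0560·67 + 0.0782·14 + 0.1153·58 = 72.3075
  x_3 = 0.0300·52 + 0.0775·97 + 0.0459·38 + 1.0351·48 + 0.0951·67 + 0.1386·14 + 0.0610·58 = 72.3550
  x_4 = 0.0538·52 + 0.1268·97 + 0.0369·38 + 0.0546·48 + 1.1089·67 + 0.0943·14 + 0.0835·58 = 99.5732
  x_5 = 0.0587·52 + 0.0517·97 + 0.1288·38 + 0.1290·48 + 0.0911·67 + 1.1660·14 + 0.1326·58 = 49.2687
  x_6 = 0.1411·52 + 0.1425·97 + 0.0746·38 + 0.0648·48 + 0.1046·67 + 0.1035·14 + 1.0529·58 = 96.6251

72.3550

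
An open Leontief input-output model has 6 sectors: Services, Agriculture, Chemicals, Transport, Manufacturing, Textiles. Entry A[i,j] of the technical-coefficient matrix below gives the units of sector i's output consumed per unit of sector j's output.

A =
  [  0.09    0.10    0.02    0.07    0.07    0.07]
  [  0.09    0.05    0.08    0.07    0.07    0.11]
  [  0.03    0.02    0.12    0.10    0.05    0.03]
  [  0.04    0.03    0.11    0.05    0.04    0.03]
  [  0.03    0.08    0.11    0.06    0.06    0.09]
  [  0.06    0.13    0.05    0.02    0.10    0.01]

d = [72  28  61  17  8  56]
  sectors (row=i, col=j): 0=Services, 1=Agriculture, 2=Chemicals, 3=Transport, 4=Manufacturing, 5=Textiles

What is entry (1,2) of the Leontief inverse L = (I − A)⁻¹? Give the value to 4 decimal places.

Form M = I − A:
  [  0.91   -0.10   -0.02   -0.07   -0.07   -0.07]
  [ -0.09    0.95   -0.08   -0.07   -0.07   -0.11]
  [ -0.03   -0.02    0.88   -0.10   -0.05   -0.03]
  [ -0.04   -0.03   -0.11    0.95   -0.04   -0.03]
  [ -0.03   -0.08   -0.11   -0.06    0.94   -0.09]
  [ -0.06   -0.13   -0.05   -0.02   -0.10    0.99]
Leontief inverse L = M⁻¹:
  [  1.1323    0.1495    0.0743    0.1120    0.1162    0.1129]
  [  0.1329    1.1041    0.1417    0.1169    0.1207    0.1509]
  [  0.0561    0.0496    1.1728    0.1376    0.0821    0.0567]
  [  0.0643    0.0575    0.1539    1.0833    0.0692    0.0547]
  [  0.0674    0.1245    0.1713    0.1047    1.1052    0.1274]
  [  0.0970    0.1703    0.1028    0.0615    0.1401    1.0536]
Total output x = L · d:
  x_0 = 1.1323·72 + 0.1495·28 + 0.0743·61 + 0.1120·17 + 0.1162·8 + 0.1129·56 = 99.3993
  x_1 = 0.1329·72 + 1.1041·28 + 0.1417·61 + 0.1169·17 + 0.1207·8 + 0.1509·56 = 60.5287
  x_2 = 0.0561·72 + 0.0496·28 + 1.1728·61 + 0.1376·17 + 0.0821·8 + 0.0567·56 = 83.1380
  x_3 = 0.0643·72 + 0.0575·28 + 0.1539·61 + 1.0833·17 + 0.0692·8 + 0.0547·56 = 37.6575
  x_4 = 0.0674·72 + 0.1245·28 + 0.1713·61 + 0.1047·17 + 1.1052·8 + 0.1274·56 = 36.5489
  x_5 = 0.0970·72 + 0.1703·28 + 0.1028·61 + 0.0615·17 + 0.1401·8 + 1.0536·56 = 79.1895

L[1,2] = 0.1417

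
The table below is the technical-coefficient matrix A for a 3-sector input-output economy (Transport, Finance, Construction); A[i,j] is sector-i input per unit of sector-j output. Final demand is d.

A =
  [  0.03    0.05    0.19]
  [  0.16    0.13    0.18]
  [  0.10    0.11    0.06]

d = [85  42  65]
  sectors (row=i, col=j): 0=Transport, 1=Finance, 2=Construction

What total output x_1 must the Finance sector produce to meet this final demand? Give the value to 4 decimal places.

Form M = I − A:
  [  0.97   -0.05   -0.19]
  [ -0.16    0.87   -0.18]
  [ -0.10   -0.11    0.94]
Leontief inverse L = M⁻¹:
  [  1.0700    0.0910    0.2337]
  [  0.2258    1.1972    0.2749]
  [  0.1403    0.1498    1.1209]
Total output x = L · d:
  x_0 = 1.0700·85 + 0.0910·42 + 0.2337·65 = 109.9692
  x_1 = 0.2258·85 + 1.1972·42 + 0.2749·65 = 87.3419
  x_2 = 0.1403·85 + 0.1498·42 + 1.1209·65 = 91.0686

87.3419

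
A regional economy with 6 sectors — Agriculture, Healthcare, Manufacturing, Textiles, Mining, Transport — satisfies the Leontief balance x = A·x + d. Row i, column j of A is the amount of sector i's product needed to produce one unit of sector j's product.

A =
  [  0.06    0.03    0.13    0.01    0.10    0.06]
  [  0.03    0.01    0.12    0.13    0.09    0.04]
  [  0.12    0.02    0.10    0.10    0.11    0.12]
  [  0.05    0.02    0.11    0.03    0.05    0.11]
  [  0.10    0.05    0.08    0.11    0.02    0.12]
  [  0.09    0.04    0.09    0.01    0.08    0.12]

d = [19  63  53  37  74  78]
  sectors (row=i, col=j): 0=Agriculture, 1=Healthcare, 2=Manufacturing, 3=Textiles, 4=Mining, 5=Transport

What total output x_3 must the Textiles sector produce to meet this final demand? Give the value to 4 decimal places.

75.6984

Form M = I − A:
  [  0.94   -0.03   -0.13   -0.01   -0.10   -0.06]
  [ -0.03    0.99   -0.12   -0.13   -0.09   -0.04]
  [ -0.12   -0.02    0.90   -0.10   -0.11   -0.12]
  [ -0.05   -0.02   -0.11    0.97   -0.05   -0.11]
  [ -0.10   -0.05   -0.08   -0.11    0.98   -0.12]
  [ -0.09   -0.04   -0.09   -0.01   -0.08    0.88]
Leontief inverse L = M⁻¹:
  [  1.1243    0.0528    0.2041    0.0589    0.1566    0.1356]
  [  0.0950    1.0329    0.1984    0.1777    0.1459    0.1226]
  [  0.2056    0.0524    1.2063    0.1571    0.1877    0.2261]
  [  0.1097    0.0412    0.1796    1.0698    0.1046    0.1818]
  [  0.1679    0.0749    0.1705    0.1549    1.0883    0.2059]
  [  0.1568    0.0650    0.1708    0.0564    0.1420    1.1997]
Total output x = L · d:
  x_0 = 1.1243·19 + 0.0528·63 + 0.2041·53 + 0.0589·37 + 0.1566·74 + 0.1356·78 = 59.8442
  x_1 = 0.0950·19 + 1.0329·63 + 0.1984·53 + 0.1777·37 + 0.1459·74 + 0.1226·78 = 104.3228
  x_2 = 0.2056·19 + 0.0524·63 + 1.2063·53 + 0.1571·37 + 0.1877·74 + 0.2261·78 = 108.4805
  x_3 = 0.1097·19 + 0.0412·63 + 0.1796·53 + 1.0698·37 + 0.1046·74 + 0.1818·78 = 75.6984
  x_4 = 0.1679·19 + 0.0749·63 + 0.1705·53 + 0.1549·37 + 1.0883·74 + 0.2059·78 = 119.2667
  x_5 = 0.1568·19 + 0.0650·63 + 0.1708·53 + 0.0564·37 + 0.1420·74 + 1.1997·78 = 122.2960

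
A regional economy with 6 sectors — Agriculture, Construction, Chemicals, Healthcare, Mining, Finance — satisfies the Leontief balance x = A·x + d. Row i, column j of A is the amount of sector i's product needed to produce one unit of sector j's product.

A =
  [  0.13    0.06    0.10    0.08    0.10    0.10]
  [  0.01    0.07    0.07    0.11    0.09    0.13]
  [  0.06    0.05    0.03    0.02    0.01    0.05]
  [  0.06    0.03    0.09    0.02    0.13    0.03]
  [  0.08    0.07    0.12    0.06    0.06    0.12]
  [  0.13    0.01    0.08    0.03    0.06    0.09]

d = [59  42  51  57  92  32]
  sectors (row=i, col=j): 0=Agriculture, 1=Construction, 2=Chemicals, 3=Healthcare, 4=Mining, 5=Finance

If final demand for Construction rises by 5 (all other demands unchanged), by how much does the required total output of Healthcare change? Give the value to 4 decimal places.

Form M = I − A:
  [  0.87   -0.06   -0.10   -0.08   -0.10   -0.10]
  [ -0.01    0.93   -0.07   -0.11   -0.09   -0.13]
  [ -0.06   -0.05    0.97   -0.02   -0.01   -0.05]
  [ -0.06   -0.03   -0.09    0.98   -0.13   -0.03]
  [ -0.08   -0.07   -0.12   -0.06    0.94   -0.12]
  [ -0.13   -0.01   -0.08   -0.03   -0.06    0.91]
Leontief inverse L = M⁻¹:
  [  1.2158    0.1074    0.1818    0.1312    0.1716    0.1859]
  [  0.0756    1.1055    0.1360    0.1482    0.1485    0.1982]
  [  0.0931    0.0683    1.0612    0.0419    0.0389    0.0848]
  [  0.1116    0.0625    0.1419    1.0525    0.1704    0.0862]
  [  0.1532    0.1096    0.1877    0.1031    1.1192    0.1938]
  [  0.1965    0.0428    0.1378    0.0656    0.1090    1.1507]
Total output x = L · d:
  x_0 = 1.2158·59 + 0.1074·42 + 0.1818·51 + 0.1312·57 + 0.1716·92 + 0.1859·32 = 114.7243
  x_1 = 0.0756·59 + 1.1055·42 + 0.1360·51 + 0.1482·57 + 0.1485·92 + 0.1982·32 = 86.2791
  x_2 = 0.0931·59 + 0.0683·42 + 1.0612·51 + 0.0419·57 + 0.0389·92 + 0.0848·32 = 71.1627
  x_3 = 0.1116·59 + 0.0625·42 + 0.1419·51 + 1.0525·57 + 0.1704·92 + 0.0862·32 = 94.8787
  x_4 = 0.1532·59 + 0.1096·42 + 0.1877·51 + 0.1031·57 + 1.1192·92 + 0.1938·32 = 138.2660
  x_5 = 0.1965·59 + 0.0428·42 + 0.1378·51 + 0.0656·57 + 0.1090·92 + 1.1507·32 = 71.0025
Δx_3 = L[3,1] · Δd_1 = 0.0625 · 5 = 0.3127

0.3127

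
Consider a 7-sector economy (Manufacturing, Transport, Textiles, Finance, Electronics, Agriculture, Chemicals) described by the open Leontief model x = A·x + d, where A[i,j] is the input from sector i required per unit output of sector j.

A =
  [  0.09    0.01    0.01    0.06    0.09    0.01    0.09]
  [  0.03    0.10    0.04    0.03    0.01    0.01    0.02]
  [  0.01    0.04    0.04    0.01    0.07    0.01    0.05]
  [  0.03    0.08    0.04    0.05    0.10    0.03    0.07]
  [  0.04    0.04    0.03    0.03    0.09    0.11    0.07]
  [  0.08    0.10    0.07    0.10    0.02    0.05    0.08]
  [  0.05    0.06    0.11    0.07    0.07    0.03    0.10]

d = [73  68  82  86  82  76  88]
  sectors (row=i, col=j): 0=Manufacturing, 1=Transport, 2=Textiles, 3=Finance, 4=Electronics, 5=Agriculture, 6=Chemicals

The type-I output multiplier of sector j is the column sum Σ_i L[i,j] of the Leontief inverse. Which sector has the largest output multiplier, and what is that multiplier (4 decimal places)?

Form M = I − A:
  [  0.91   -0.01   -0.01   -0.06   -0.09   -0.01   -0.09]
  [ -0.03    0.90   -0.04   -0.03   -0.01   -0.01   -0.02]
  [ -0.01   -0.04    0.96   -0.01   -0.07   -0.01   -0.05]
  [ -0.03   -0.08   -0.04    0.95   -0.10   -0.03   -0.07]
  [ -0.04   -0.04   -0.03   -0.03    0.91   -0.11   -0.07]
  [ -0.08   -0.10   -0.07   -0.10   -0.02    0.95   -0.08]
  [ -0.05   -0.06   -0.11   -0.07   -0.07   -0.03    0.90]
Leontief inverse L = M⁻¹:
  [  1.1202    0.0413    0.0395    0.0905    0.1355    0.0355    0.1359]
  [  0.0443    1.1242    0.0561    0.0448    0.0295    0.0190    0.0400]
  [  0.0250    0.0617    1.0589    0.0259    0.0937    0.0261    0.0743]
  [  0.0577    0.1198    0.0720    1.0795    0.1411    0.0566    0.1124]
  [  0.0742    0.0834    0.0662    0.0672    1.1318    0.1393    0.1186]
  [  0.1154    0.1496    0.1088    0.1381    0.0704    1.0733    0.1325]
  [  0.0824    0.1056    0.1497    0.1050    0.1223    0.0574    1.1528]
Total output x = L · d:
  x_0 = 1.1202·73 + 0.0413·68 + 0.0395·82 + 0.0905·86 + 0.1355·82 + 0.0355·76 + 0.1359·88 = 121.3673
  x_1 = 0.0443·73 + 1.1242·68 + 0.0561·82 + 0.0448·86 + 0.0295·82 + 0.0190·76 + 0.0400·88 = 95.5001
  x_2 = 0.0250·73 + 0.0617·68 + 1.0589·82 + 0.0259·86 + 0.0937·82 + 0.0261·76 + 0.0743·88 = 111.2826
  x_3 = 0.0577·73 + 0.1198·68 + 0.0720·82 + 1.0795·86 + 0.1411·82 + 0.0566·76 + 0.1124·88 = 136.8627
  x_4 = 0.0742·73 + 0.0834·68 + 0.0662·82 + 0.0672·86 + 1.1318·82 + 0.1393·76 + 0.1186·88 = 136.1175
  x_5 = 0.1154·73 + 0.1496·68 + 0.1088·82 + 0.1381·86 + 0.0704·82 + 1.0733·76 + 0.1325·88 = 138.4047
  x_6 = 0.0824·73 + 0.1056·68 + 0.1497·82 + 0.1050·86 + 0.1223·82 + 0.0574·76 + 1.1528·88 = 150.3336
Output multipliers (column sums of L):
  Manufacturing: 1.5192
  Transport: 1.6855
  Textiles: 1.5512
  Finance: 1.5509
  Electronics: 1.7242
  Agriculture: 1.4071
  Chemicals: 1.7665

Chemicals (1.7665)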